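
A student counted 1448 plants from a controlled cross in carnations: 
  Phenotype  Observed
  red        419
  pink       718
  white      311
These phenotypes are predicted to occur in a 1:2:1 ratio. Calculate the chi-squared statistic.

16.210

Under the 1:2:1 hypothesis (Σ ratio = 4, N = 1448):
  red: 1448 × 1/4 = 362
  pink: 1448 × 2/4 = 724
  white: 1448 × 1/4 = 362
χ² = Σ (O − E)² / E
  red: (419 − 362)² / 362 = 8.9751
  pink: (718 − 724)² / 724 = 0.0497
  white: (311 − 362)² / 362 = 7.1851
χ² = 8.9751 + 0.0497 + 7.1851 = 16.2099 ≈ 16.210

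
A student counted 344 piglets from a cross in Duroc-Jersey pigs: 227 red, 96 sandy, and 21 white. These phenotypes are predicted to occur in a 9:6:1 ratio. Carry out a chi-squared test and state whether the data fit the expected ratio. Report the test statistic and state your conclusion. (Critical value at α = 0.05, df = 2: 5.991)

Expected counts for N = 344 under a 9:6:1 ratio (total parts = 16):
  red: 344 × 9/16 = 193.5
  sandy: 344 × 6/16 = 129
  white: 344 × 1/16 = 21.5
χ² = Σ (O − E)² / E
  red: (227 − 193.5)² / 193.5 = 5.7997
  sandy: (96 − 129)² / 129 = 8.4419
  white: (21 − 21.5)² / 21.5 = 0.0116
χ² = 5.7997 + 8.4419 + 0.0116 = 14.2532 ≈ 14.253
Degrees of freedom = 3 − 1 = 2; critical value at α = 0.05 is 5.991.
Since 14.253 > 5.991, we reject the null hypothesis — the data do not fit the 9:6:1 ratio.

14.253; not consistent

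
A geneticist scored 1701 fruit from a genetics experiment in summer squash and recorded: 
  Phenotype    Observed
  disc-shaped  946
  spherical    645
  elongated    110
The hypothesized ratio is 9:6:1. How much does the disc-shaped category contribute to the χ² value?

Total ratio parts = 16. Expected numbers out of 1701:
  disc-shaped: 1701 × 9/16 = 956.8125
  spherical: 1701 × 6/16 = 637.875
  elongated: 1701 × 1/16 = 106.3125
Contribution of disc-shaped: (946 − 956.8125)² / 956.8125 = 0.1222

0.122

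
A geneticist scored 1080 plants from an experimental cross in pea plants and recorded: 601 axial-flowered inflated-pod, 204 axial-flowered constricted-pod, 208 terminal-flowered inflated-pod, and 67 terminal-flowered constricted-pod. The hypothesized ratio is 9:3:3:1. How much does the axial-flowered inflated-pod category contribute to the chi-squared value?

0.070

Under the 9:3:3:1 hypothesis (Σ ratio = 16, N = 1080):
  axial-flowered inflated-pod: 1080 × 9/16 = 607.5
  axial-flowered constricted-pod: 1080 × 3/16 = 202.5
  terminal-flowered inflated-pod: 1080 × 3/16 = 202.5
  terminal-flowered constricted-pod: 1080 × 1/16 = 67.5
Contribution of axial-flowered inflated-pod: (601 − 607.5)² / 607.5 = 0.0695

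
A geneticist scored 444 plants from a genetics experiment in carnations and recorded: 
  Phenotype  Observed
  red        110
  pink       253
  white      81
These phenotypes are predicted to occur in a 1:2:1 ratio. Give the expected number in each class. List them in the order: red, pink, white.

111, 222, 111

Expected counts for N = 444 under a 1:2:1 ratio (total parts = 4):
  red: 444 × 1/4 = 111
  pink: 444 × 2/4 = 222
  white: 444 × 1/4 = 111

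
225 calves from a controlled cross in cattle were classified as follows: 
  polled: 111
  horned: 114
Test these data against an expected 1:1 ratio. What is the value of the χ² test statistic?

0.040

The 1:1 ratio has 2 parts, so with N = 225 the expected counts are:
  polled: 225 × 1/2 = 112.5
  horned: 225 × 1/2 = 112.5
χ² = Σ (O − E)² / E
  polled: (111 − 112.5)² / 112.5 = 0.0200
  horned: (114 − 112.5)² / 112.5 = 0.0200
χ² = 0.0200 + 0.0200 = 0.040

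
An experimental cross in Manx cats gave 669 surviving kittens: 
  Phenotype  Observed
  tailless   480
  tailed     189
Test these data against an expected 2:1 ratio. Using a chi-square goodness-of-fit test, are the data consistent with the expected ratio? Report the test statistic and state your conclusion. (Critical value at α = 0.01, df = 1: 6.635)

Expected counts for N = 669 under a 2:1 ratio (total parts = 3):
  tailless: 669 × 2/3 = 446
  tailed: 669 × 1/3 = 223
χ² = Σ (O − E)² / E
  tailless: (480 − 446)² / 446 = 2.5919
  tailed: (189 − 223)² / 223 = 5.1839
χ² = 2.5919 + 5.1839 = 7.7758 ≈ 7.776
Degrees of freedom = 2 − 1 = 1; critical value at α = 0.01 is 6.635.
Since 7.776 > 6.635, we reject the null hypothesis — the data do not fit the 2:1 ratio.

7.776; not consistent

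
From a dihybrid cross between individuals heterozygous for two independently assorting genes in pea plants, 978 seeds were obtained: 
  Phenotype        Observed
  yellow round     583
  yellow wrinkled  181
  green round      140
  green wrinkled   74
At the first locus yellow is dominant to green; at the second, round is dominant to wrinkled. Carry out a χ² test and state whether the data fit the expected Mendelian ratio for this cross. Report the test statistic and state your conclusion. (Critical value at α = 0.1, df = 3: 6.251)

14.967; not consistent

A dihybrid F₂ with independent assortment and complete dominance at both loci gives a 9:3:3:1 phenotypic ratio.
Under the 9:3:3:1 hypothesis (Σ ratio = 16, N = 978):
  yellow round: 978 × 9/16 = 550.125
  yellow wrinkled: 978 × 3/16 = 183.375
  green round: 978 × 3/16 = 183.375
  green wrinkled: 978 × 1/16 = 61.125
χ² = Σ (O − E)² / E
  yellow round: (583 − 550.125)² / 550.125 = 1.9646
  yellow wrinkled: (181 − 183.375)² / 183.375 = 0.0308
  green round: (140 − 183.375)² / 183.375 = 10.2598
  green wrinkled: (74 − 61.125)² / 61.125 = 2.7119
χ² = 1.9646 + 0.0308 + 10.2598 + 2.7119 = 14.9671 ≈ 14.967
Degrees of freedom = 4 − 1 = 3; critical value at α = 0.1 is 6.251.
Since 14.967 > 6.251, we reject the null hypothesis — the data do not fit the 9:3:3:1 ratio.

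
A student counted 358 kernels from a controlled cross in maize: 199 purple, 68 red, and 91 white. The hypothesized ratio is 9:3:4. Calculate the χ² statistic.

Expected counts for N = 358 under a 9:3:4 ratio (total parts = 16):
  purple: 358 × 9/16 = 201.375
  red: 358 × 3/16 = 67.125
  white: 358 × 4/16 = 89.5
χ² = Σ (O − E)² / E
  purple: (199 − 201.375)² / 201.375 = 0.0280
  red: (68 − 67.125)² / 67.125 = 0.0114
  white: (91 − 89.5)² / 89.5 = 0.0251
χ² = 0.0280 + 0.0114 + 0.0251 = 0.0645 ≈ 0.065

0.065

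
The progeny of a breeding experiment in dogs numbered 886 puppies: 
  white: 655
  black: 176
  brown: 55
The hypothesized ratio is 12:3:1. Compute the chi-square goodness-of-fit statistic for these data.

Expected counts for N = 886 under a 12:3:1 ratio (total parts = 16):
  white: 886 × 12/16 = 664.5
  black: 886 × 3/16 = 166.125
  brown: 886 × 1/16 = 55.375
χ² = Σ (O − E)² / E
  white: (655 − 664.5)² / 664.5 = 0.1358
  black: (176 − 166.125)² / 166.125 = 0.5870
  brown: (55 − 55.375)² / 55.375 = 0.0025
χ² = 0.1358 + 0.5870 + 0.0025 = 0.7253 ≈ 0.725

0.725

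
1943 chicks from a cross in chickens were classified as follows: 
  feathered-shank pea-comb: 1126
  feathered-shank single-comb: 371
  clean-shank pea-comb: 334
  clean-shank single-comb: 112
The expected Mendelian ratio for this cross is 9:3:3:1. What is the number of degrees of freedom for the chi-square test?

A goodness-of-fit test with 4 phenotype classes has df = 4 − 1 = 3.

3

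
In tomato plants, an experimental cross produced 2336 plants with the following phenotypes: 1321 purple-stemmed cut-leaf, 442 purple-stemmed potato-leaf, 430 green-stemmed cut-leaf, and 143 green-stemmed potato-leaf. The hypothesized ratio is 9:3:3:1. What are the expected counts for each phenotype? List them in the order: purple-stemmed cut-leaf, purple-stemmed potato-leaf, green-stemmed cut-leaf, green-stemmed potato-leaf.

1314, 438, 438, 146

Expected counts for N = 2336 under a 9:3:3:1 ratio (total parts = 16):
  purple-stemmed cut-leaf: 2336 × 9/16 = 1314
  purple-stemmed potato-leaf: 2336 × 3/16 = 438
  green-stemmed cut-leaf: 2336 × 3/16 = 438
  green-stemmed potato-leaf: 2336 × 1/16 = 146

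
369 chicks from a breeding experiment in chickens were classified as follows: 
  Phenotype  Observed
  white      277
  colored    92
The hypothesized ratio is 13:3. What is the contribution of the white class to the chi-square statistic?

1.736

Expected counts for N = 369 under a 13:3 ratio (total parts = 16):
  white: 369 × 13/16 = 299.8125
  colored: 369 × 3/16 = 69.1875
Contribution of white: (277 − 299.8125)² / 299.8125 = 1.7358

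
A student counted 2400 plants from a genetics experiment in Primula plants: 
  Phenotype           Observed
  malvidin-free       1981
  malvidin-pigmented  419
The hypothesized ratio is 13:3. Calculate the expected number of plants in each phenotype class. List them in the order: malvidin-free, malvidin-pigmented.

1950, 450

Under the 13:3 hypothesis (Σ ratio = 16, N = 2400):
  malvidin-free: 2400 × 13/16 = 1950
  malvidin-pigmented: 2400 × 3/16 = 450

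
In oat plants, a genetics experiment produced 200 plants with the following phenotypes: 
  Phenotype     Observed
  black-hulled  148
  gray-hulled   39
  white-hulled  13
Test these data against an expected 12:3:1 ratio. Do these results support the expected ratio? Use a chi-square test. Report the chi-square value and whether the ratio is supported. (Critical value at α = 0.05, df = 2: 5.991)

Total ratio parts = 16. Expected numbers out of 200:
  black-hulled: 200 × 12/16 = 150
  gray-hulled: 200 × 3/16 = 37.5
  white-hulled: 200 × 1/16 = 12.5
χ² = Σ (O − E)² / E
  black-hulled: (148 − 150)² / 150 = 0.0267
  gray-hulled: (39 − 37.5)² / 37.5 = 0.0600
  white-hulled: (13 − 12.5)² / 12.5 = 0.0200
χ² = 0.0267 + 0.0600 + 0.0200 = 0.1067 ≈ 0.107
Degrees of freedom = 3 − 1 = 2; critical value at α = 0.05 is 5.991.
Since 0.107 < 5.991, we fail to reject the null hypothesis — the data are consistent with the 12:3:1 ratio.

0.107; consistent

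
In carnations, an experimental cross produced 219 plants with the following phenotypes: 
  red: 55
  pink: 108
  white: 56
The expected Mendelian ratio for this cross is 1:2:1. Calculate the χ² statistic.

Under the 1:2:1 hypothesis (Σ ratio = 4, N = 219):
  red: 219 × 1/4 = 54.75
  pink: 219 × 2/4 = 109.5
  white: 219 × 1/4 = 54.75
χ² = Σ (O − E)² / E
  red: (55 − 54.75)² / 54.75 = 0.0011
  pink: (108 − 109.5)² / 109.5 = 0.0205
  white: (56 − 54.75)² / 54.75 = 0.0285
χ² = 0.0011 + 0.0205 + 0.0285 = 0.0501 ≈ 0.050

0.050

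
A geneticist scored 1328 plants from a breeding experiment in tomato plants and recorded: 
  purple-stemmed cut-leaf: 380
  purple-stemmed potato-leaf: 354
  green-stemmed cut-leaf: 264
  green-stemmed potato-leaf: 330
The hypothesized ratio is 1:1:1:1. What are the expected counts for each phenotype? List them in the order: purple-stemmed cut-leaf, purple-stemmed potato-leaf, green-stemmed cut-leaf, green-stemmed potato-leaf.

332, 332, 332, 332

Expected counts for N = 1328 under a 1:1:1:1 ratio (total parts = 4):
  purple-stemmed cut-leaf: 1328 × 1/4 = 332
  purple-stemmed potato-leaf: 1328 × 1/4 = 332
  green-stemmed cut-leaf: 1328 × 1/4 = 332
  green-stemmed potato-leaf: 1328 × 1/4 = 332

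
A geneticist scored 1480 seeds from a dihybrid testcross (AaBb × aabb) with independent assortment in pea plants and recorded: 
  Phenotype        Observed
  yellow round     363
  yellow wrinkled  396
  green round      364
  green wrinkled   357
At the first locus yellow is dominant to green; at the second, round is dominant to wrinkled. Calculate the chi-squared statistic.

2.514

A dihybrid testcross with independent assortment gives a 1:1:1:1 ratio.
The 1:1:1:1 ratio has 4 parts, so with N = 1480 the expected counts are:
  yellow round: 1480 × 1/4 = 370
  yellow wrinkled: 1480 × 1/4 = 370
  green round: 1480 × 1/4 = 370
  green wrinkled: 1480 × 1/4 = 370
χ² = Σ (O − E)² / E
  yellow round: (363 − 370)² / 370 = 0.1324
  yellow wrinkled: (396 − 370)² / 370 = 1.8270
  green round: (364 − 370)² / 370 = 0.0973
  green wrinkled: (357 − 370)² / 370 = 0.4568
χ² = 0.1324 + 1.8270 + 0.0973 + 0.4568 = 2.5135 ≈ 2.514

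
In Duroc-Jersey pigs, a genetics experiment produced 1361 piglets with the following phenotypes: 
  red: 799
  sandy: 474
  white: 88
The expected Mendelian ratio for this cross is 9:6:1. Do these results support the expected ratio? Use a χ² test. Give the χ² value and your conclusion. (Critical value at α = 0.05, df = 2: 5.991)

Under the 9:6:1 hypothesis (Σ ratio = 16, N = 1361):
  red: 1361 × 9/16 = 765.5625
  sandy: 1361 × 6/16 = 510.375
  white: 1361 × 1/16 = 85.0625
χ² = Σ (O − E)² / E
  red: (799 − 765.5625)² / 765.5625 = 1.4605
  sandy: (474 − 510.375)² / 510.375 = 2.5925
  white: (88 − 85.0625)² / 85.0625 = 0.1014
χ² = 1.4605 + 2.5925 + 0.1014 = 4.1544 ≈ 4.154
Degrees of freedom = 3 − 1 = 2; critical value at α = 0.05 is 5.991.
Since 4.154 < 5.991, we fail to reject the null hypothesis — the data are consistent with the 9:6:1 ratio.

4.154; consistent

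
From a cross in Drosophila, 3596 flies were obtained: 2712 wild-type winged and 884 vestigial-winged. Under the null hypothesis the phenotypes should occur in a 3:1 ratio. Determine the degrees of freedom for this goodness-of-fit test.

A goodness-of-fit test with 2 phenotype classes has df = 2 − 1 = 1.

1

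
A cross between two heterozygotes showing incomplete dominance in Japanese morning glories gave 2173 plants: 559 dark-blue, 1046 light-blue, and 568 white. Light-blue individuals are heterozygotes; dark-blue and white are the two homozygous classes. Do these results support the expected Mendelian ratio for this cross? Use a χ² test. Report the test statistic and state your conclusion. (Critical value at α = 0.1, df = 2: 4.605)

3.094; consistent

With incomplete dominance, a heterozygote × heterozygote cross gives a 1:2:1 phenotypic ratio.
Expected counts for N = 2173 under a 1:2:1 ratio (total parts = 4):
  dark-blue: 2173 × 1/4 = 543.25
  light-blue: 2173 × 2/4 = 1086.5
  white: 2173 × 1/4 = 543.25
χ² = Σ (O − E)² / E
  dark-blue: (559 − 543.25)² / 543.25 = 0.4566
  light-blue: (1046 − 1086.5)² / 1086.5 = 1.5097
  white: (568 − 543.25)² / 543.25 = 1.1276
χ² = 0.4566 + 1.5097 + 1.1276 = 3.0939 ≈ 3.094
Degrees of freedom = 3 − 1 = 2; critical value at α = 0.1 is 4.605.
Since 3.094 < 4.605, we fail to reject the null hypothesis — the data are consistent with the 1:2:1 ratio.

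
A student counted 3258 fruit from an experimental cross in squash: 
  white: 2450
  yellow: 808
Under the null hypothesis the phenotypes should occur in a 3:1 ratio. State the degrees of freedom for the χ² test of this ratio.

1

A goodness-of-fit test with 2 phenotype classes has df = 2 − 1 = 1.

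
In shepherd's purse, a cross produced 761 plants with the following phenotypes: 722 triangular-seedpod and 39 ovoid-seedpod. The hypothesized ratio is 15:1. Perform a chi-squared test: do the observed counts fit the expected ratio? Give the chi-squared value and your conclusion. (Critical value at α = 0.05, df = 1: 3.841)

Under the 15:1 hypothesis (Σ ratio = 16, N = 761):
  triangular-seedpod: 761 × 15/16 = 713.4375
  ovoid-seedpod: 761 × 1/16 = 47.5625
χ² = Σ (O − E)² / E
  triangular-seedpod: (722 − 713.4375)² / 713.4375 = 0.1028
  ovoid-seedpod: (39 − 47.5625)² / 47.5625 = 1.5415
χ² = 0.1028 + 1.5415 = 1.6443 ≈ 1.644
Degrees of freedom = 2 − 1 = 1; critical value at α = 0.05 is 3.841.
Since 1.644 < 3.841, we fail to reject the null hypothesis — the data are consistent with the 15:1 ratio.

1.644; consistent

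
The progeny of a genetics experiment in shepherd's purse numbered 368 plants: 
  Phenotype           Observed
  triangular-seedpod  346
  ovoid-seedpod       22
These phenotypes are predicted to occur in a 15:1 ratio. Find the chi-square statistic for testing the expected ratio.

Total ratio parts = 16. Expected numbers out of 368:
  triangular-seedpod: 368 × 15/16 = 345
  ovoid-seedpod: 368 × 1/16 = 23
χ² = Σ (O − E)² / E
  triangular-seedpod: (346 − 345)² / 345 = 0.0029
  ovoid-seedpod: (22 − 23)² / 23 = 0.0435
χ² = 0.0029 + 0.0435 = 0.0464 ≈ 0.046

0.046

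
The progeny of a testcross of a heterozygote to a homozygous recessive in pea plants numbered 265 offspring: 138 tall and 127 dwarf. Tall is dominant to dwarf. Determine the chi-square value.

A testcross of a heterozygote (Aa × aa) gives a 1:1 phenotypic ratio.
Under the 1:1 hypothesis (Σ ratio = 2, N = 265):
  tall: 265 × 1/2 = 132.5
  dwarf: 265 × 1/2 = 132.5
χ² = Σ (O − E)² / E
  tall: (138 − 132.5)² / 132.5 = 0.2283
  dwarf: (127 − 132.5)² / 132.5 = 0.2283
χ² = 0.2283 + 0.2283 = 0.4566 ≈ 0.457

0.457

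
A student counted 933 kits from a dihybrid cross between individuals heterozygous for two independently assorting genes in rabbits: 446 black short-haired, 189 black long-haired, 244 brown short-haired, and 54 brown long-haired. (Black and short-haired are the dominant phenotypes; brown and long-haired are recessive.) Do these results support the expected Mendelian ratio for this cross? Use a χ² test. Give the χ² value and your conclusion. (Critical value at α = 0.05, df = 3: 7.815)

A dihybrid F₂ with independent assortment and complete dominance at both loci gives a 9:3:3:1 phenotypic ratio.
Under the 9:3:3:1 hypothesis (Σ ratio = 16, N = 933):
  black short-haired: 933 × 9/16 = 524.8125
  black long-haired: 933 × 3/16 = 174.9375
  brown short-haired: 933 × 3/16 = 174.9375
  brown long-haired: 933 × 1/16 = 58.3125
χ² = Σ (O − E)² / E
  black short-haired: (446 − 524.8125)² / 524.8125 = 11.8355
  black long-haired: (189 − 174.9375)² / 174.9375 = 1.1304
  brown short-haired: (244 − 174.9375)² / 174.9375 = 27.2648
  brown long-haired: (54 − 58.3125)² / 58.3125 = 0.3189
χ² = 11.8355 + 1.1304 + 27.2648 + 0.3189 = 40.5496 ≈ 40.550
Degrees of freedom = 4 − 1 = 3; critical value at α = 0.05 is 7.815.
Since 40.550 > 7.815, we reject the null hypothesis — the data do not fit the 9:3:3:1 ratio.

40.550; not consistent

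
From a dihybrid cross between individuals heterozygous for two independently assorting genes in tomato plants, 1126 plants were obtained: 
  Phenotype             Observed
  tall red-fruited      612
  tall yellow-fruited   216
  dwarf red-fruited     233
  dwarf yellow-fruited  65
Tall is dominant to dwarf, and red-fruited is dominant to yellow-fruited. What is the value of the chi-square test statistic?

A dihybrid F₂ with independent assortment and complete dominance at both loci gives a 9:3:3:1 phenotypic ratio.
The 9:3:3:1 ratio has 16 parts, so with N = 1126 the expected counts are:
  tall red-fruited: 1126 × 9/16 = 633.375
  tall yellow-fruited: 1126 × 3/16 = 211.125
  dwarf red-fruited: 1126 × 3/16 = 211.125
  dwarf yellow-fruited: 1126 × 1/16 = 70.375
χ² = Σ (O − E)² / E
  tall red-fruited: (612 − 633.375)² / 633.375 = 0.7214
  tall yellow-fruited: (216 − 211.125)² / 211.125 = 0.1126
  dwarf red-fruited: (233 − 211.125)² / 211.125 = 2.2665
  dwarf yellow-fruited: (65 − 70.375)² / 70.375 = 0.4105
χ² = 0.7214 + 0.1126 + 2.2665 + 0.4105 = 3.511

3.511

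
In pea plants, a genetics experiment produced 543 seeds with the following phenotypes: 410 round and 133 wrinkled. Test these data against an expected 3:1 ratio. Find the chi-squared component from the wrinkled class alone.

The 3:1 ratio has 4 parts, so with N = 543 the expected counts are:
  round: 543 × 3/4 = 407.25
  wrinkled: 543 × 1/4 = 135.75
Contribution of wrinkled: (133 − 135.75)² / 135.75 = 0.0557

0.056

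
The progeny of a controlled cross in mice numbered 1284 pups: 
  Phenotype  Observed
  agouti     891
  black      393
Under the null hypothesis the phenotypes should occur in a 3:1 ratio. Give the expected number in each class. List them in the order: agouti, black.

963, 321

Expected counts for N = 1284 under a 3:1 ratio (total parts = 4):
  agouti: 1284 × 3/4 = 963
  black: 1284 × 1/4 = 321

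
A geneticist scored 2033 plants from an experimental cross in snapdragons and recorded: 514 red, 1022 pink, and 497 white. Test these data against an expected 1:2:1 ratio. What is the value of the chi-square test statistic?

The 1:2:1 ratio has 4 parts, so with N = 2033 the expected counts are:
  red: 2033 × 1/4 = 508.25
  pink: 2033 × 2/4 = 1016.5
  white: 2033 × 1/4 = 508.25
χ² = Σ (O − E)² / E
  red: (514 − 508.25)² / 508.25 = 0.0651
  pink: (1022 − 1016.5)² / 1016.5 = 0.0298
  white: (497 − 508.25)² / 508.25 = 0.2490
χ² = 0.0651 + 0.0298 + 0.2490 = 0.3439 ≈ 0.344

0.344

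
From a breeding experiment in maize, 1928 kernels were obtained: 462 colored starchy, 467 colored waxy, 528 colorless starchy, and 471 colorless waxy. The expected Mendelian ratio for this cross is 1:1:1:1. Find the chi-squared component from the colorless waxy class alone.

0.251

Under the 1:1:1:1 hypothesis (Σ ratio = 4, N = 1928):
  colored starchy: 1928 × 1/4 = 482
  colored waxy: 1928 × 1/4 = 482
  colorless starchy: 1928 × 1/4 = 482
  colorless waxy: 1928 × 1/4 = 482
Contribution of colorless waxy: (471 − 482)² / 482 = 0.2510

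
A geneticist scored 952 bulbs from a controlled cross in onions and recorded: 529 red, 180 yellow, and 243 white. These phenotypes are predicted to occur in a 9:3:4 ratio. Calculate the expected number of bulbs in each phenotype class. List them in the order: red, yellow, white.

The 9:3:4 ratio has 16 parts, so with N = 952 the expected counts are:
  red: 952 × 9/16 = 535.5
  yellow: 952 × 3/16 = 178.5
  white: 952 × 4/16 = 238

535.5, 178.5, 238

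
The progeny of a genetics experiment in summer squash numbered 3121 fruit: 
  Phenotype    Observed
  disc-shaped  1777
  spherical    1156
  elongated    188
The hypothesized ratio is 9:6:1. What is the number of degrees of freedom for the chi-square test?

2

A goodness-of-fit test with 3 phenotype classes has df = 3 − 1 = 2.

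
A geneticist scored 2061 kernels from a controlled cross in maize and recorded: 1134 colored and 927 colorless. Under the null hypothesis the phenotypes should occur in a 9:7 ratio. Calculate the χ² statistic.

1.263

The 9:7 ratio has 16 parts, so with N = 2061 the expected counts are:
  colored: 2061 × 9/16 = 1159.3125
  colorless: 2061 × 7/16 = 901.6875
χ² = Σ (O − E)² / E
  colored: (1134 − 1159.3125)² / 1159.3125 = 0.5527
  colorless: (927 − 901.6875)² / 901.6875 = 0.7106
χ² = 0.5527 + 0.7106 = 1.2633 ≈ 1.263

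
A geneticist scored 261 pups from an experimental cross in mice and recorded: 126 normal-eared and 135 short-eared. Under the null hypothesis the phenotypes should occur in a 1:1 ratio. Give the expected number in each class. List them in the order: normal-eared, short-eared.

130.5, 130.5

Total ratio parts = 2. Expected numbers out of 261:
  normal-eared: 261 × 1/2 = 130.5
  short-eared: 261 × 1/2 = 130.5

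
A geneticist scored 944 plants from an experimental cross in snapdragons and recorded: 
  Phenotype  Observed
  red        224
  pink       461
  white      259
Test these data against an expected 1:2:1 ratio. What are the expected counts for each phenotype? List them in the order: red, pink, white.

The 1:2:1 ratio has 4 parts, so with N = 944 the expected counts are:
  red: 944 × 1/4 = 236
  pink: 944 × 2/4 = 472
  white: 944 × 1/4 = 236

236, 472, 236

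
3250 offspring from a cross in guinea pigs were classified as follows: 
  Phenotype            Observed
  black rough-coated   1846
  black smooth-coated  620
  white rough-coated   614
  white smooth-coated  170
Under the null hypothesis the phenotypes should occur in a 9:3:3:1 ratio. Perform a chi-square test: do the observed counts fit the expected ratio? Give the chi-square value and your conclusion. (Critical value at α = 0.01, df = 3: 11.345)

Under the 9:3:3:1 hypothesis (Σ ratio = 16, N = 3250):
  black rough-coated: 3250 × 9/16 = 1828.125
  black smooth-coated: 3250 × 3/16 = 609.375
  white rough-coated: 3250 × 3/16 = 609.375
  white smooth-coated: 3250 × 1/16 = 203.125
χ² = Σ (O − E)² / E
  black rough-coated: (1846 − 1828.125)² / 1828.125 = 0.1748
  black smooth-coated: (620 − 609.375)² / 609.375 = 0.1853
  white rough-coated: (614 − 609.375)² / 609.375 = 0.0351
  white smooth-coated: (170 − 203.125)² / 203.125 = 5.4019
χ² = 0.1748 + 0.1853 + 0.0351 + 5.4019 = 5.7971 ≈ 5.797
Degrees of freedom = 4 − 1 = 3; critical value at α = 0.01 is 11.345.
Since 5.797 < 11.345, we fail to reject the null hypothesis — the data are consistent with the 9:3:3:1 ratio.

5.797; consistent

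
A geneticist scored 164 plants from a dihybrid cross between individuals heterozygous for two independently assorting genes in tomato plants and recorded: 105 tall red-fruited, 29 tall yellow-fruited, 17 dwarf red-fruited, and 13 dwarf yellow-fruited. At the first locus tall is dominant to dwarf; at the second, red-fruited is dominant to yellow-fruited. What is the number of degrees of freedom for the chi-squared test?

3

A dihybrid F₂ with independent assortment and complete dominance at both loci gives a 9:3:3:1 phenotypic ratio.
A goodness-of-fit test with 4 phenotype classes has df = 4 − 1 = 3.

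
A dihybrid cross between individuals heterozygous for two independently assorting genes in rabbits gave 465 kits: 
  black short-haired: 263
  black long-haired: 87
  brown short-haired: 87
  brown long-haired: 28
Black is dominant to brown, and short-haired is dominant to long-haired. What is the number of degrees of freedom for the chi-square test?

A dihybrid F₂ with independent assortment and complete dominance at both loci gives a 9:3:3:1 phenotypic ratio.
A goodness-of-fit test with 4 phenotype classes has df = 4 − 1 = 3.

3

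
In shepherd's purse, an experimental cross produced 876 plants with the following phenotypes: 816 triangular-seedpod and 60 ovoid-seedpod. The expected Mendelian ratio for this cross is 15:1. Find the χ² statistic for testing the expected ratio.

0.537

The 15:1 ratio has 16 parts, so with N = 876 the expected counts are:
  triangular-seedpod: 876 × 15/16 = 821.25
  ovoid-seedpod: 876 × 1/16 = 54.75
χ² = Σ (O − E)² / E
  triangular-seedpod: (816 − 821.25)² / 821.25 = 0.0336
  ovoid-seedpod: (60 − 54.75)² / 54.75 = 0.5034
χ² = 0.0336 + 0.5034 = 0.537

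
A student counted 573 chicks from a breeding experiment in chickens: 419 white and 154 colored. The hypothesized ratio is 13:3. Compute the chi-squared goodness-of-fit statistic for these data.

Total ratio parts = 16. Expected numbers out of 573:
  white: 573 × 13/16 = 465.5625
  colored: 573 × 3/16 = 107.4375
χ² = Σ (O − E)² / E
  white: (419 − 465.5625)² / 465.5625 = 4.6569
  colored: (154 − 107.4375)² / 107.4375 = 20.1798
χ² = 4.6569 + 20.1798 = 24.8367 ≈ 24.837

24.837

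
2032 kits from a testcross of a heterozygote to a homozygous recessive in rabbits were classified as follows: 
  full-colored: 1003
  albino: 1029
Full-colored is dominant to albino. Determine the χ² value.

0.333

A testcross of a heterozygote (Aa × aa) gives a 1:1 phenotypic ratio.
Under the 1:1 hypothesis (Σ ratio = 2, N = 2032):
  full-colored: 2032 × 1/2 = 1016
  albino: 2032 × 1/2 = 1016
χ² = Σ (O − E)² / E
  full-colored: (1003 − 1016)² / 1016 = 0.1663
  albino: (1029 − 1016)² / 1016 = 0.1663
χ² = 0.1663 + 0.1663 = 0.3326 ≈ 0.333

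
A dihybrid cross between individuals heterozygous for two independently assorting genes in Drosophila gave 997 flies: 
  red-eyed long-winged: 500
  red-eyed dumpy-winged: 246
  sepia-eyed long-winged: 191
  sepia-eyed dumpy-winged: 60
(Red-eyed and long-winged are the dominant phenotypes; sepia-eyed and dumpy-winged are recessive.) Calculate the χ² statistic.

A dihybrid F₂ with independent assortment and complete dominance at both loci gives a 9:3:3:1 phenotypic ratio.
Under the 9:3:3:1 hypothesis (Σ ratio = 16, N = 997):
  red-eyed long-winged: 997 × 9/16 = 560.8125
  red-eyed dumpy-winged: 997 × 3/16 = 186.9375
  sepia-eyed long-winged: 997 × 3/16 = 186.9375
  sepia-eyed dumpy-winged: 997 × 1/16 = 62.3125
χ² = Σ (O − E)² / E
  red-eyed long-winged: (500 − 560.8125)² / 560.8125 = 6.5943
  red-eyed dumpy-winged: (246 − 186.9375)² / 186.9375 = 18.6607
  sepia-eyed long-winged: (191 − 186.9375)² / 186.9375 = 0.0883
  sepia-eyed dumpy-winged: (60 − 62.3125)² / 62.3125 = 0.0858
χ² = 6.5943 + 18.6607 + 0.0883 + 0.0858 = 25.4291 ≈ 25.429

25.429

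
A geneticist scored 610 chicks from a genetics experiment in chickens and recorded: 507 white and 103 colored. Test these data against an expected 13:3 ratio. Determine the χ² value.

Under the 13:3 hypothesis (Σ ratio = 16, N = 610):
  white: 610 × 13/16 = 495.625
  colored: 610 × 3/16 = 114.375
χ² = Σ (O − E)² / E
  white: (507 − 495.625)² / 495.625 = 0.2611
  colored: (103 − 114.375)² / 114.375 = 1.1313
χ² = 0.2611 + 1.1313 = 1.3924 ≈ 1.392

1.392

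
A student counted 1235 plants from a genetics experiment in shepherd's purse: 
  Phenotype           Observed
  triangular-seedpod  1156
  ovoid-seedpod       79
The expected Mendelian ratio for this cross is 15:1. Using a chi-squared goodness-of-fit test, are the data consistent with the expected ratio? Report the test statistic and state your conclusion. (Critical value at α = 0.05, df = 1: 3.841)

Under the 15:1 hypothesis (Σ ratio = 16, N = 1235):
  triangular-seedpod: 1235 × 15/16 = 1157.8125
  ovoid-seedpod: 1235 × 1/16 = 77.1875
χ² = Σ (O − E)² / E
  triangular-seedpod: (1156 − 1157.8125)² / 1157.8125 = 0.0028
  ovoid-seedpod: (79 − 77.1875)² / 77.1875 = 0.0426
χ² = 0.0028 + 0.0426 = 0.0454 ≈ 0.045
Degrees of freedom = 2 − 1 = 1; critical value at α = 0.05 is 3.841.
Since 0.045 < 3.841, we fail to reject the null hypothesis — the data are consistent with the 15:1 ratio.

0.045; consistent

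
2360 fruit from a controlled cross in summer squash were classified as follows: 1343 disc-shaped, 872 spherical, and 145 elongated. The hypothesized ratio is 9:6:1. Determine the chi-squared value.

0.414

The 9:6:1 ratio has 16 parts, so with N = 2360 the expected counts are:
  disc-shaped: 2360 × 9/16 = 1327.5
  spherical: 2360 × 6/16 = 885
  elongated: 2360 × 1/16 = 147.5
χ² = Σ (O − E)² / E
  disc-shaped: (1343 − 1327.5)² / 1327.5 = 0.1810
  spherical: (872 − 885)² / 885 = 0.1910
  elongated: (145 − 147.5)² / 147.5 = 0.0424
χ² = 0.1810 + 0.1910 + 0.0424 = 0.4144 ≈ 0.414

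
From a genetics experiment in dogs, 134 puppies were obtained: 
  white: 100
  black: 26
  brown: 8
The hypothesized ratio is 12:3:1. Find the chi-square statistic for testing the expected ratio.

0.050

Total ratio parts = 16. Expected numbers out of 134:
  white: 134 × 12/16 = 100.5
  black: 134 × 3/16 = 25.125
  brown: 134 × 1/16 = 8.375
χ² = Σ (O − E)² / E
  white: (100 − 100.5)² / 100.5 = 0.0025
  black: (26 − 25.125)² / 25.125 = 0.0305
  brown: (8 − 8.375)² / 8.375 = 0.0168
χ² = 0.0025 + 0.0305 + 0.0168 = 0.0498 ≈ 0.050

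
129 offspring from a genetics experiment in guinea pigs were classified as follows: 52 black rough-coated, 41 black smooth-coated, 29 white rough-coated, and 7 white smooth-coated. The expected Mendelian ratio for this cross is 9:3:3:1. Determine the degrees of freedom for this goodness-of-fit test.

3

A goodness-of-fit test with 4 phenotype classes has df = 4 − 1 = 3.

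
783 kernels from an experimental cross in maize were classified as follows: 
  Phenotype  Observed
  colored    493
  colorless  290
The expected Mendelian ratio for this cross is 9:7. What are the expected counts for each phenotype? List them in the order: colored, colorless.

Expected counts for N = 783 under a 9:7 ratio (total parts = 16):
  colored: 783 × 9/16 = 440.4375
  colorless: 783 × 7/16 = 342.5625

440.4375, 342.5625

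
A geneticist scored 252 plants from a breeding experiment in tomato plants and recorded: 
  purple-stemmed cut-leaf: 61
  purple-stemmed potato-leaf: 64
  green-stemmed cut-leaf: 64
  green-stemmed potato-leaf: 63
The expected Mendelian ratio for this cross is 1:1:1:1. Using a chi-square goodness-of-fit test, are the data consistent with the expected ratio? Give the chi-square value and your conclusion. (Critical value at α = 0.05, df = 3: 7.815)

Expected counts for N = 252 under a 1:1:1:1 ratio (total parts = 4):
  purple-stemmed cut-leaf: 252 × 1/4 = 63
  purple-stemmed potato-leaf: 252 × 1/4 = 63
  green-stemmed cut-leaf: 252 × 1/4 = 63
  green-stemmed potato-leaf: 252 × 1/4 = 63
χ² = Σ (O − E)² / E
  purple-stemmed cut-leaf: (61 − 63)² / 63 = 0.0635
  purple-stemmed potato-leaf: (64 − 63)² / 63 = 0.0159
  green-stemmed cut-leaf: (64 − 63)² / 63 = 0.0159
  green-stemmed potato-leaf: (63 − 63)² / 63 = 0.0000
χ² = 0.0635 + 0.0159 + 0.0159 + 0.0000 = 0.0953 ≈ 0.095
Degrees of freedom = 4 − 1 = 3; critical value at α = 0.05 is 7.815.
Since 0.095 < 7.815, we fail to reject the null hypothesis — the data are consistent with the 1:1:1:1 ratio.

0.095; consistent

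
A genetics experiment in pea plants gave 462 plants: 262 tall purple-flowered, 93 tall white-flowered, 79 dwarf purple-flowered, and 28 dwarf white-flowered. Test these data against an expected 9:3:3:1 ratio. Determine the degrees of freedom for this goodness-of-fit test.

3

A goodness-of-fit test with 4 phenotype classes has df = 4 − 1 = 3.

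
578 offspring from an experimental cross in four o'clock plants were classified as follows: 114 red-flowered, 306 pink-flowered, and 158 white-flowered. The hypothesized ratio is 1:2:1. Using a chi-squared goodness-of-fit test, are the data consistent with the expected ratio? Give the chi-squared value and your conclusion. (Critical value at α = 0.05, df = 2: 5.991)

8.699; not consistent

The 1:2:1 ratio has 4 parts, so with N = 578 the expected counts are:
  red-flowered: 578 × 1/4 = 144.5
  pink-flowered: 578 × 2/4 = 289
  white-flowered: 578 × 1/4 = 144.5
χ² = Σ (O − E)² / E
  red-flowered: (114 − 144.5)² / 144.5 = 6.4377
  pink-flowered: (306 − 289)² / 289 = 1.0000
  white-flowered: (158 − 144.5)² / 144.5 = 1.2612
χ² = 6.4377 + 1.0000 + 1.2612 = 8.6989 ≈ 8.699
Degrees of freedom = 3 − 1 = 2; critical value at α = 0.05 is 5.991.
Since 8.699 > 5.991, we reject the null hypothesis — the data do not fit the 1:2:1 ratio.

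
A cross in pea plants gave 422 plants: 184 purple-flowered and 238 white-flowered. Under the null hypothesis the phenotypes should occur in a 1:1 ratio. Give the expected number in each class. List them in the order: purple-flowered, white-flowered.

211, 211

The 1:1 ratio has 2 parts, so with N = 422 the expected counts are:
  purple-flowered: 422 × 1/2 = 211
  white-flowered: 422 × 1/2 = 211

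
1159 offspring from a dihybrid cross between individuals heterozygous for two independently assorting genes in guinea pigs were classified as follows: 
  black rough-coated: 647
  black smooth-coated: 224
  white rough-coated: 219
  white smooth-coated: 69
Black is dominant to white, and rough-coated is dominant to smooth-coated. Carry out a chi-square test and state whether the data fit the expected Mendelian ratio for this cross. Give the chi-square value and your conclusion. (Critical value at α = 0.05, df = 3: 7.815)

A dihybrid F₂ with independent assortment and complete dominance at both loci gives a 9:3:3:1 phenotypic ratio.
Total ratio parts = 16. Expected numbers out of 1159:
  black rough-coated: 1159 × 9/16 = 651.9375
  black smooth-coated: 1159 × 3/16 = 217.3125
  white rough-coated: 1159 × 3/16 = 217.3125
  white smooth-coated: 1159 × 1/16 = 72.4375
χ² = Σ (O − E)² / E
  black rough-coated: (647 − 651.9375)² / 651.9375 = 0.0374
  black smooth-coated: (224 − 217.3125)² / 217.3125 = 0.2058
  white rough-coated: (219 − 217.3125)² / 217.3125 = 0.0131
  white smooth-coated: (69 − 72.4375)² / 72.4375 = 0.1631
χ² = 0.0374 + 0.2058 + 0.0131 + 0.1631 = 0.4194 ≈ 0.419
Degrees of freedom = 4 − 1 = 3; critical value at α = 0.05 is 7.815.
Since 0.419 < 7.815, we fail to reject the null hypothesis — the data are consistent with the 9:3:3:1 ratio.

0.419; consistent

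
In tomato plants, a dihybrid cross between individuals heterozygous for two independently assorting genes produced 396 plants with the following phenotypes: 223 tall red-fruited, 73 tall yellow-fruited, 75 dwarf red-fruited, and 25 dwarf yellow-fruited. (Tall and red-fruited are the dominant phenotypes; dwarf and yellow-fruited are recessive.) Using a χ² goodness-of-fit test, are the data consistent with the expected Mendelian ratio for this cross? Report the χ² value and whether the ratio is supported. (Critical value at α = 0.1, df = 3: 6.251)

A dihybrid F₂ with independent assortment and complete dominance at both loci gives a 9:3:3:1 phenotypic ratio.
The 9:3:3:1 ratio has 16 parts, so with N = 396 the expected counts are:
  tall red-fruited: 396 × 9/16 = 222.75
  tall yellow-fruited: 396 × 3/16 = 74.25
  dwarf red-fruited: 396 × 3/16 = 74.25
  dwarf yellow-fruited: 396 × 1/16 = 24.75
χ² = Σ (O − E)² / E
  tall red-fruited: (223 − 222.75)² / 222.75 = 0.0003
  tall yellow-fruited: (73 − 74.25)² / 74.25 = 0.0210
  dwarf red-fruited: (75 − 74.25)² / 74.25 = 0.0076
  dwarf yellow-fruited: (25 − 24.75)² / 24.75 = 0.0025
χ² = 0.0003 + 0.0210 + 0.0076 + 0.0025 = 0.0314 ≈ 0.031
Degrees of freedom = 4 − 1 = 3; critical value at α = 0.1 is 6.251.
Since 0.031 < 6.251, we fail to reject the null hypothesis — the data are consistent with the 9:3:3:1 ratio.

0.031; consistent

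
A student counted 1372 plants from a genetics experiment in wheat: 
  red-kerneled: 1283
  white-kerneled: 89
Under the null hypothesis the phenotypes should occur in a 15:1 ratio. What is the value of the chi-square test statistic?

The 15:1 ratio has 16 parts, so with N = 1372 the expected counts are:
  red-kerneled: 1372 × 15/16 = 1286.25
  white-kerneled: 1372 × 1/16 = 85.75
χ² = Σ (O − E)² / E
  red-kerneled: (1283 − 1286.25)² / 1286.25 = 0.0082
  white-kerneled: (89 − 85.75)² / 85.75 = 0.1232
χ² = 0.0082 + 0.1232 = 0.1314 ≈ 0.131

0.131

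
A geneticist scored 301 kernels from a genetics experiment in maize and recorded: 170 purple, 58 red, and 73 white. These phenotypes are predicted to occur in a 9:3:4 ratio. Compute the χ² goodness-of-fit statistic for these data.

The 9:3:4 ratio has 16 parts, so with N = 301 the expected counts are:
  purple: 301 × 9/16 = 169.3125
  red: 301 × 3/16 = 56.4375
  white: 301 × 4/16 = 75.25
χ² = Σ (O − E)² / E
  purple: (170 − 169.3125)² / 169.3125 = 0.0028
  red: (58 − 56.4375)² / 56.4375 = 0.0433
  white: (73 − 75.25)² / 75.25 = 0.0673
χ² = 0.0028 + 0.0433 + 0.0673 = 0.1134 ≈ 0.113

0.113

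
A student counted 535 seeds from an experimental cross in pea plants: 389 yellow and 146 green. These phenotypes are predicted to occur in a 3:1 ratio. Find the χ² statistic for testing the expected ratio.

Expected counts for N = 535 under a 3:1 ratio (total parts = 4):
  yellow: 535 × 3/4 = 401.25
  green: 535 × 1/4 = 133.75
χ² = Σ (O − E)² / E
  yellow: (389 − 401.25)² / 401.25 = 0.3740
  green: (146 − 133.75)² / 133.75 = 1.1220
χ² = 0.3740 + 1.1220 = 1.496

1.496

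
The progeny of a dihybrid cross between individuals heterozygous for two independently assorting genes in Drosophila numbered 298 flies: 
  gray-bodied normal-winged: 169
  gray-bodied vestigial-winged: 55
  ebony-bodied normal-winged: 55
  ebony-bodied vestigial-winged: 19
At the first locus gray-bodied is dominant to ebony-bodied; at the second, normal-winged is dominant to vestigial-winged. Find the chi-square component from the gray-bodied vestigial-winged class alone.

0.014

A dihybrid F₂ with independent assortment and complete dominance at both loci gives a 9:3:3:1 phenotypic ratio.
Under the 9:3:3:1 hypothesis (Σ ratio = 16, N = 298):
  gray-bodied normal-winged: 298 × 9/16 = 167.625
  gray-bodied vestigial-winged: 298 × 3/16 = 55.875
  ebony-bodied normal-winged: 298 × 3/16 = 55.875
  ebony-bodied vestigial-winged: 298 × 1/16 = 18.625
Contribution of gray-bodied vestigial-winged: (55 − 55.875)² / 55.875 = 0.0137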